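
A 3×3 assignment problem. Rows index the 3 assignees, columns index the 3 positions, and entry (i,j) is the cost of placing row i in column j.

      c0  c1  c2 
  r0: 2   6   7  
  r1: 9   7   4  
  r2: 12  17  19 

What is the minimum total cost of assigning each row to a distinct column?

Minimum assignment cost: 22

optimal assignment: row0→col1 (cost 6), row1→col2 (cost 4), row2→col0 (cost 12)
total = 6 + 4 + 12 = 22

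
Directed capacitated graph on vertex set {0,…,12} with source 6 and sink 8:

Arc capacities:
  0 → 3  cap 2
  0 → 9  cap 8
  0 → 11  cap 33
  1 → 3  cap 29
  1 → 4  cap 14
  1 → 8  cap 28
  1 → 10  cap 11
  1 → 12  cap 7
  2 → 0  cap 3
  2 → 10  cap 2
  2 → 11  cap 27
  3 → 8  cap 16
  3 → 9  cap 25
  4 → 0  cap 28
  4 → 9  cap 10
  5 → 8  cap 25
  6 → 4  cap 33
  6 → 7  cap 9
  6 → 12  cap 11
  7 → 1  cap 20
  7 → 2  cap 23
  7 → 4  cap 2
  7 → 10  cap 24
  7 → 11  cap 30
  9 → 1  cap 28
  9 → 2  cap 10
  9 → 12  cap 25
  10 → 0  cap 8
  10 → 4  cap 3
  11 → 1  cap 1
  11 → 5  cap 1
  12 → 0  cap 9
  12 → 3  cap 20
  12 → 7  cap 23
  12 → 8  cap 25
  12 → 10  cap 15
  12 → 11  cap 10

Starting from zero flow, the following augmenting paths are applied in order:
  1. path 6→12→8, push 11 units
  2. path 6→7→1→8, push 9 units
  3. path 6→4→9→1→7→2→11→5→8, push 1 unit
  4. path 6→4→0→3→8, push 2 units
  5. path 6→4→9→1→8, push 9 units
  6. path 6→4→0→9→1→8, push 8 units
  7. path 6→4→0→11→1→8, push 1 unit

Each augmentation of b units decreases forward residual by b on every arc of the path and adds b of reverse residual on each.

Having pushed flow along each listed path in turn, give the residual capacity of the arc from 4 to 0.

Residual capacity of (4,0): 17

after path 1 (6→12→8, push 11): res(4,0)=28
after path 2 (6→7→1→8, push 9): res(4,0)=28
after path 3 (6→4→9→1→7→2→11→5→8, push 1): res(4,0)=28
after path 4 (6→4→0→3→8, push 2): res(4,0)=26
after path 5 (6→4→9→1→8, push 9): res(4,0)=26
after path 6 (6→4→0→9→1→8, push 8): res(4,0)=18
after path 7 (6→4→0→11→1→8, push 1): res(4,0)=17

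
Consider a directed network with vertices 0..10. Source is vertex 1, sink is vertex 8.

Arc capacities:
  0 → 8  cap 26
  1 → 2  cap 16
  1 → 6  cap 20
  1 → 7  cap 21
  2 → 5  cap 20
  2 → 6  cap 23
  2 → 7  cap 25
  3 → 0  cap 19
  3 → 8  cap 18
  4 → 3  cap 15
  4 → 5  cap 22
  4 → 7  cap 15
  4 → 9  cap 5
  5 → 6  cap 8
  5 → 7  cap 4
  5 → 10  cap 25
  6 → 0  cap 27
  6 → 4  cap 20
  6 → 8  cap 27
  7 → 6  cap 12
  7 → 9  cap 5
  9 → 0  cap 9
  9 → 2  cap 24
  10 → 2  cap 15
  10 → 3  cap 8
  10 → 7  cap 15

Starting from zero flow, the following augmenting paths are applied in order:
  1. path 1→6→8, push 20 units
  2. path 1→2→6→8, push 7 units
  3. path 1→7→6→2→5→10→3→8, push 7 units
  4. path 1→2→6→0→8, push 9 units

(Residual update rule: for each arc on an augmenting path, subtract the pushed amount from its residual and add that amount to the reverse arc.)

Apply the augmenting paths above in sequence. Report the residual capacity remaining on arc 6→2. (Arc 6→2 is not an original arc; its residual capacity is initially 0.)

after path 1 (1→6→8, push 20): res(6,2)=0
after path 2 (1→2→6→8, push 7): res(6,2)=7
after path 3 (1→7→6→2→5→10→3→8, push 7): res(6,2)=0
after path 4 (1→2→6→0→8, push 9): res(6,2)=9

Residual capacity of (6,2): 9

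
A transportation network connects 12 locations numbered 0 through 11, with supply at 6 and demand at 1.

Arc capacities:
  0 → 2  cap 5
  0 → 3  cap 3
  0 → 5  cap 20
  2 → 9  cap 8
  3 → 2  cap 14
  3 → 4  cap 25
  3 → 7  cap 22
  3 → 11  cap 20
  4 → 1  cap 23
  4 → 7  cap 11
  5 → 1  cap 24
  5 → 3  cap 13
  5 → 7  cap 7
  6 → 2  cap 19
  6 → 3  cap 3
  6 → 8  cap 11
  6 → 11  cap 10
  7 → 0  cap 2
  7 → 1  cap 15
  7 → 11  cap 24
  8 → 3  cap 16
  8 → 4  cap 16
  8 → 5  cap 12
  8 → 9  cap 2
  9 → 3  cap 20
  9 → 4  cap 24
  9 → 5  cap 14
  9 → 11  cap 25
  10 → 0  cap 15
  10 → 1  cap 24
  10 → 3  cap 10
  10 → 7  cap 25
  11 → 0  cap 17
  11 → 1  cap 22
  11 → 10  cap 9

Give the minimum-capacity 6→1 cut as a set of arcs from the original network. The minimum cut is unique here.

Min-cut arcs: {(2,9), (6,3), (6,8), (6,11)} (total capacity 32)

augment #1: 6→11→1 push 10
augment #2: 6→3→4→1 push 3
augment #3: 6→8→4→1 push 11
augment #4: 6→2→9→4→1 push 8
max flow = 32; residual-reachable set from 6 gives S-side
cut edges (S→T): {(2,9), (6,3), (6,8), (6,11)} total cap 32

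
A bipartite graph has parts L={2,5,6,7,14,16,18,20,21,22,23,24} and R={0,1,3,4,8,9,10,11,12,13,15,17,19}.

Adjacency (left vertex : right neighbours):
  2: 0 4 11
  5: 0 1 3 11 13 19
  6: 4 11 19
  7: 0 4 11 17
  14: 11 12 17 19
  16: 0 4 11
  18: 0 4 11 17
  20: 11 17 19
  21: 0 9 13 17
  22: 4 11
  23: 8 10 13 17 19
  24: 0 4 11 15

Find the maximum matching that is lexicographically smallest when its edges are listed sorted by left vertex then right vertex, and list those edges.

|M| = 10 (so the lex-smallest maximum matching has 10 edges)
process left vertices in ascending order; for each, take the smallest-labelled available neighbour that still permits 10 edges overall, or leave it unmatched if none does
lex-smallest matching: {2-0, 5-1, 6-4, 7-11, 14-12, 18-17, 20-19, 21-9, 23-8, 24-15}

Lex-smallest maximum matching: {(2,0), (5,1), (6,4), (7,11), (14,12), (18,17), (20,19), (21,9), (23,8), (24,15)}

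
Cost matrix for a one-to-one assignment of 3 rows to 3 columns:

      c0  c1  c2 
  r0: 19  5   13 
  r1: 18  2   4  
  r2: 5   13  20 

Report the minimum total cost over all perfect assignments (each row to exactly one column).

Minimum assignment cost: 14

optimal assignment: row0→col1 (cost 5), row1→col2 (cost 4), row2→col0 (cost 5)
total = 5 + 4 + 5 = 14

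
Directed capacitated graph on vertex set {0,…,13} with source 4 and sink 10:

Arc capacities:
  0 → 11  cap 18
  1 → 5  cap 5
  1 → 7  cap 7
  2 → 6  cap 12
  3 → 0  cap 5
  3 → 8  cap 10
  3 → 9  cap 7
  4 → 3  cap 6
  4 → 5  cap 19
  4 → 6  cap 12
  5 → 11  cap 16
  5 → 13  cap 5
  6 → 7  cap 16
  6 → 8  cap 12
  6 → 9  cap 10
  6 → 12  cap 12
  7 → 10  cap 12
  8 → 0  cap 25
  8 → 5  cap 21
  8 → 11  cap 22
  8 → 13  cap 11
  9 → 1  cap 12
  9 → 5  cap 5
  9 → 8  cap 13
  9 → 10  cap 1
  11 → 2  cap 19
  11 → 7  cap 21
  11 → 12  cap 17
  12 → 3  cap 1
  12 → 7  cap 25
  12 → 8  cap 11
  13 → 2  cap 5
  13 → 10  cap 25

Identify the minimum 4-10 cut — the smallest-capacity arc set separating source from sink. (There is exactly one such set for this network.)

augment #1: 4→3→9→10 push 1
augment #2: 4→5→13→10 push 5
augment #3: 4→6→7→10 push 12
augment #4: 4→3→8→13→10 push 5
augment #5: 4→5→11→12→8→13→10 push 6
max flow = 29; residual-reachable set from 4 gives S-side
cut edges (S→T): {(5,13), (7,10), (8,13), (9,10)} total cap 29

Min-cut arcs: {(5,13), (7,10), (8,13), (9,10)} (total capacity 29)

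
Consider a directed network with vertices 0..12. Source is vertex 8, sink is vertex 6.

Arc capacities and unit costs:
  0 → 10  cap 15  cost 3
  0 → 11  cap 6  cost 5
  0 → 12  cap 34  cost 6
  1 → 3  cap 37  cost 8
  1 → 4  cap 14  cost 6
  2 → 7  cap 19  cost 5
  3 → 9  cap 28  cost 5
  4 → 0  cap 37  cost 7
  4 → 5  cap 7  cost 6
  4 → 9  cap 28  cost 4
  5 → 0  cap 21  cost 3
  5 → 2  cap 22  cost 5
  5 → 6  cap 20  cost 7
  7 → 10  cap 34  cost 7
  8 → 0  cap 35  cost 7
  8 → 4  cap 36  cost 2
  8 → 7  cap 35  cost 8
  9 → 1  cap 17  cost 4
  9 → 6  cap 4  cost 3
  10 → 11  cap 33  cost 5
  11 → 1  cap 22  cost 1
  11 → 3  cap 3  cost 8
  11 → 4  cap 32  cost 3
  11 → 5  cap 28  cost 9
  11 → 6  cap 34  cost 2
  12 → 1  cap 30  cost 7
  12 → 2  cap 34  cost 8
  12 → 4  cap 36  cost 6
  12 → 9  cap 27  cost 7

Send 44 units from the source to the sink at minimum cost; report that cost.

Minimum cost for 44 units: 744

shortest-cost path #1: 8→4→9→6 push 4 @ unit cost 9 (adds 36)
shortest-cost path #2: 8→0→11→6 push 6 @ unit cost 14 (adds 84)
shortest-cost path #3: 8→4→5→6 push 7 @ unit cost 15 (adds 105)
shortest-cost path #4: 8→0→10→11→6 push 15 @ unit cost 17 (adds 255)
shortest-cost path #5: 8→7→10→11→6 push 12 @ unit cost 22 (adds 264)
total cost = 744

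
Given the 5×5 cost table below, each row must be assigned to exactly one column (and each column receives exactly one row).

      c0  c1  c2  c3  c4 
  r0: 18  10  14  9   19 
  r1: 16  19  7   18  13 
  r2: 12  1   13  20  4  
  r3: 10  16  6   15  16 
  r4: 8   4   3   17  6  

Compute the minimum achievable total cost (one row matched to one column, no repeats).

optimal assignment: row0→col3 (cost 9), row1→col2 (cost 7), row2→col1 (cost 1), row3→col0 (cost 10), row4→col4 (cost 6)
total = 9 + 7 + 1 + 10 + 6 = 33

Minimum assignment cost: 33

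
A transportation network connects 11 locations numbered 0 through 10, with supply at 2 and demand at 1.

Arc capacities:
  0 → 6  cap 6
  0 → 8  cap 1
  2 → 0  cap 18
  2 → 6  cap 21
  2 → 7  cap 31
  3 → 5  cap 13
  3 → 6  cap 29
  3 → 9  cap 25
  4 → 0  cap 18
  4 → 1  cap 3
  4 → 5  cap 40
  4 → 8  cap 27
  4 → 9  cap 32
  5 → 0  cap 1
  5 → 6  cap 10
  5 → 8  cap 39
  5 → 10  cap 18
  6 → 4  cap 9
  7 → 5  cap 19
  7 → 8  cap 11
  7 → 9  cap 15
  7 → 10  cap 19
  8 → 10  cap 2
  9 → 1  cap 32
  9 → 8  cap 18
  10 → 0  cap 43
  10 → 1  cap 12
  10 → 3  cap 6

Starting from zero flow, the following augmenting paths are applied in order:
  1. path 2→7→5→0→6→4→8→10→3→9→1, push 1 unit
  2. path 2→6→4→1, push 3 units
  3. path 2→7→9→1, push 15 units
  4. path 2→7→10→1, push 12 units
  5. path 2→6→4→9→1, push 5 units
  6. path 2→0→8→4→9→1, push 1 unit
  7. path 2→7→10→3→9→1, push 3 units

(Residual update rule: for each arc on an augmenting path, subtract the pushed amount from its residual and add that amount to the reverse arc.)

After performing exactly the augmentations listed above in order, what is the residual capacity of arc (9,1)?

Residual capacity of (9,1): 7

after path 1 (2→7→5→0→6→4→8→10→3→9→1, push 1): res(9,1)=31
after path 2 (2→6→4→1, push 3): res(9,1)=31
after path 3 (2→7→9→1, push 15): res(9,1)=16
after path 4 (2→7→10→1, push 12): res(9,1)=16
after path 5 (2→6→4→9→1, push 5): res(9,1)=11
after path 6 (2→0→8→4→9→1, push 1): res(9,1)=10
after path 7 (2→7→10→3→9→1, push 3): res(9,1)=7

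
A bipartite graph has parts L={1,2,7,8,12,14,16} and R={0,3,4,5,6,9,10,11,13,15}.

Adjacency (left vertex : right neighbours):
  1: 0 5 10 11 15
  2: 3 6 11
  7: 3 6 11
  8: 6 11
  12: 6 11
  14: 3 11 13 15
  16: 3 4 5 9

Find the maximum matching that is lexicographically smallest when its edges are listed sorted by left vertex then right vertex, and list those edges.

Lex-smallest maximum matching: {(1,0), (2,3), (7,6), (8,11), (14,13), (16,4)}

|M| = 6 (so the lex-smallest maximum matching has 6 edges)
process left vertices in ascending order; for each, take the smallest-labelled available neighbour that still permits 6 edges overall, or leave it unmatched if none does
lex-smallest matching: {1-0, 2-3, 7-6, 8-11, 14-13, 16-4}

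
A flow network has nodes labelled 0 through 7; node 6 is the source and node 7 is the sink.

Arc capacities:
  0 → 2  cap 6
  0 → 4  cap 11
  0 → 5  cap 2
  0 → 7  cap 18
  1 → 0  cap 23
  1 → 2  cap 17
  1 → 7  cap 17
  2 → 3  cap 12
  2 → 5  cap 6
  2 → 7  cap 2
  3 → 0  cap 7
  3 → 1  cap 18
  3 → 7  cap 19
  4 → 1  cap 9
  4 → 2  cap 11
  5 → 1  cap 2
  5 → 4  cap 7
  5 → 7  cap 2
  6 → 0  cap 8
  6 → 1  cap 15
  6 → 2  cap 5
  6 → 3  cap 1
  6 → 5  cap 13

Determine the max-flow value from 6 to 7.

augment #1: 6→0→7 bottleneck 8, total now 8
augment #2: 6→1→7 bottleneck 15, total now 23
augment #3: 6→2→7 bottleneck 2, total now 25
augment #4: 6→3→7 bottleneck 1, total now 26
augment #5: 6→5→7 bottleneck 2, total now 28
augment #6: 6→2→3→7 bottleneck 3, total now 31
augment #7: 6→5→1→7 bottleneck 2, total now 33
augment #8: 6→5→4→1→0→7 bottleneck 7, total now 40

Maximum flow value: 40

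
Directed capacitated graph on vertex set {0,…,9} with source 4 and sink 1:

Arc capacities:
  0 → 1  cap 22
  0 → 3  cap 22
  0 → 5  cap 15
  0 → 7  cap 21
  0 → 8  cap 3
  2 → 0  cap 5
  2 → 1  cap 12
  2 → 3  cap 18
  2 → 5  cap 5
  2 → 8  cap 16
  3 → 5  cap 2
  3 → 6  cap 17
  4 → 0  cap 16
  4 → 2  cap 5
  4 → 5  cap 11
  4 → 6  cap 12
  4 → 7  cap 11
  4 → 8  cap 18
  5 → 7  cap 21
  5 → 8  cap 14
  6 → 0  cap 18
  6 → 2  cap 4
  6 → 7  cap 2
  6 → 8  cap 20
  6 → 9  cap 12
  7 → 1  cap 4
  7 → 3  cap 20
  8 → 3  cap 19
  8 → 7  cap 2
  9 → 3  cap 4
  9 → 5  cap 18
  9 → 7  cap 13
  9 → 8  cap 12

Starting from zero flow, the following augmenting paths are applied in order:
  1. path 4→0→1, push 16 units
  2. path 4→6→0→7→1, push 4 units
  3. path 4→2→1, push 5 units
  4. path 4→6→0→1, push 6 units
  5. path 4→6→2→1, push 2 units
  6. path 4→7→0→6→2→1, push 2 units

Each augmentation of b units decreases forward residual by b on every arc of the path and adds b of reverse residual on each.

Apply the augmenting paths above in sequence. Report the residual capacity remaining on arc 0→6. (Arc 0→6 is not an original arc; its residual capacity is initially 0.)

Residual capacity of (0,6): 8

after path 1 (4→0→1, push 16): res(0,6)=0
after path 2 (4→6→0→7→1, push 4): res(0,6)=4
after path 3 (4→2→1, push 5): res(0,6)=4
after path 4 (4→6→0→1, push 6): res(0,6)=10
after path 5 (4→6→2→1, push 2): res(0,6)=10
after path 6 (4→7→0→6→2→1, push 2): res(0,6)=8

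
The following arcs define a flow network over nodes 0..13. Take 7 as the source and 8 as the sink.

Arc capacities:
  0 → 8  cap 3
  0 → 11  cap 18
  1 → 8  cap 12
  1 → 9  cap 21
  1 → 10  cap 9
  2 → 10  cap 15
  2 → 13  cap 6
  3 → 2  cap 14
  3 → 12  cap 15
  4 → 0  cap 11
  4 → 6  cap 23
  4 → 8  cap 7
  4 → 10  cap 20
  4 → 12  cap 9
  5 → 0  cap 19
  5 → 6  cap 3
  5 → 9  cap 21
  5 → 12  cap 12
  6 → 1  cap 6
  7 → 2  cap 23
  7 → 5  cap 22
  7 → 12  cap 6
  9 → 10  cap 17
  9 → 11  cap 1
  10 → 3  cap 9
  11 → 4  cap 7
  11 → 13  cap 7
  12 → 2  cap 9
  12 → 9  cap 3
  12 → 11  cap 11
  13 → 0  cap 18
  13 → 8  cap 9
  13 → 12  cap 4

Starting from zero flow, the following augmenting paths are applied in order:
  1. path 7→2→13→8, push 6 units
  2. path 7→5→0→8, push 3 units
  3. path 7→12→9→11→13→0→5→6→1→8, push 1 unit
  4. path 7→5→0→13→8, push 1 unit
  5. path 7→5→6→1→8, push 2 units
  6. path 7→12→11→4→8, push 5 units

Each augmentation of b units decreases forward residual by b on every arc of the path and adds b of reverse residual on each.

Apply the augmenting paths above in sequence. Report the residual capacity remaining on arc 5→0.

after path 1 (7→2→13→8, push 6): res(5,0)=19
after path 2 (7→5→0→8, push 3): res(5,0)=16
after path 3 (7→12→9→11→13→0→5→6→1→8, push 1): res(5,0)=17
after path 4 (7→5→0→13→8, push 1): res(5,0)=16
after path 5 (7→5→6→1→8, push 2): res(5,0)=16
after path 6 (7→12→11→4→8, push 5): res(5,0)=16

Residual capacity of (5,0): 16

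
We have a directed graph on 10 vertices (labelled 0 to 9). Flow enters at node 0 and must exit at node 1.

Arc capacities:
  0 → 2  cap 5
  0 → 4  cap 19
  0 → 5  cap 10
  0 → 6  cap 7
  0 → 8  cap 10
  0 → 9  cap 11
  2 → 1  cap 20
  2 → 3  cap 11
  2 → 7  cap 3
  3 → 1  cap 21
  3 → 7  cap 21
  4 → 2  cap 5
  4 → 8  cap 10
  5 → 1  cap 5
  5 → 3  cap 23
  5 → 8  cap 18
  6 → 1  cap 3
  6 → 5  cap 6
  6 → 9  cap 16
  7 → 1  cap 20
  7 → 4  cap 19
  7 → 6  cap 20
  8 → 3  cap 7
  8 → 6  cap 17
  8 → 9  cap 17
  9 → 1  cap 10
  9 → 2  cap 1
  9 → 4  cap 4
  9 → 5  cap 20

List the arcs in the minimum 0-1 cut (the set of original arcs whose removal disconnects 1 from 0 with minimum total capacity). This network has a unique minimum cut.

augment #1: 0→2→1 push 5
augment #2: 0→5→1 push 5
augment #3: 0→6→1 push 3
augment #4: 0→9→1 push 10
augment #5: 0→4→2→1 push 5
augment #6: 0→5→3→1 push 5
augment #7: 0→8→3→1 push 7
augment #8: 0→9→2→1 push 1
augment #9: 0→6→5→3→1 push 4
augment #10: 0→8→6→5→3→1 push 2
augment #11: 0→8→9→5→3→1 push 1
augment #12: 0→4→8→9→5→3→1 push 2
augment #13: 0→4→8→9→5→3→7→1 push 8
max flow = 58; residual-reachable set from 0 gives S-side
cut edges (S→T): {(0,2), (0,5), (0,6), (0,8), (0,9), (4,2), (4,8)} total cap 58

Min-cut arcs: {(0,2), (0,5), (0,6), (0,8), (0,9), (4,2), (4,8)} (total capacity 58)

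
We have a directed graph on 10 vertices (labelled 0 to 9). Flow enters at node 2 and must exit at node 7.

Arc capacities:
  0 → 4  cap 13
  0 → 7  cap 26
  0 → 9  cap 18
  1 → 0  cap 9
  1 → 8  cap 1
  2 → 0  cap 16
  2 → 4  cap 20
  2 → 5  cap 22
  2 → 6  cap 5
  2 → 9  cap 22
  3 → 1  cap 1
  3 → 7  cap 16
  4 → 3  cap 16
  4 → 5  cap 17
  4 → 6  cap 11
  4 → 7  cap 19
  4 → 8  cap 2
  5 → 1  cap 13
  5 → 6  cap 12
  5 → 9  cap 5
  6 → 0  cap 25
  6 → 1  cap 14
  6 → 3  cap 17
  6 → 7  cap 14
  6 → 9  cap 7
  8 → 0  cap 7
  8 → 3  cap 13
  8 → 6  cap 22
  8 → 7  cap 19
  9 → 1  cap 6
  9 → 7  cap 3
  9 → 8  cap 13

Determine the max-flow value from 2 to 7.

Maximum flow value: 79

augment #1: 2→0→7 bottleneck 16, total now 16
augment #2: 2→4→7 bottleneck 19, total now 35
augment #3: 2→6→7 bottleneck 5, total now 40
augment #4: 2→9→7 bottleneck 3, total now 43
augment #5: 2→4→3→7 bottleneck 1, total now 44
augment #6: 2→5→6→7 bottleneck 9, total now 53
augment #7: 2→9→8→7 bottleneck 13, total now 66
augment #8: 2→5→1→0→7 bottleneck 9, total now 75
augment #9: 2→5→1→8→7 bottleneck 1, total now 76
augment #10: 2→5→6→0→7 bottleneck 1, total now 77
augment #11: 2→5→6→3→7 bottleneck 2, total now 79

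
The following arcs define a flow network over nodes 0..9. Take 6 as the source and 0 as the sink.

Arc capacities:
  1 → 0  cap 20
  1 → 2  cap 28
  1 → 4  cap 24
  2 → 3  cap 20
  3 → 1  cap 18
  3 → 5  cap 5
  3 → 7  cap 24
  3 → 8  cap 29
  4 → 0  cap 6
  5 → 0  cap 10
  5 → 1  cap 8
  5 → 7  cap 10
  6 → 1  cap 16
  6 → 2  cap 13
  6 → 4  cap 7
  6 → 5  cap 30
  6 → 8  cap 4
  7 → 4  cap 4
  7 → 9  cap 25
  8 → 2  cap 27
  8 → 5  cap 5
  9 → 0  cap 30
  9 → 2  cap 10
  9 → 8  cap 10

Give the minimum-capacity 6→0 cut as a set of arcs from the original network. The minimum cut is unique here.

augment #1: 6→1→0 push 16
augment #2: 6→4→0 push 6
augment #3: 6→5→0 push 10
augment #4: 6→5→1→0 push 4
augment #5: 6→5→7→9→0 push 10
augment #6: 6→2→3→7→9→0 push 13
augment #7: 6→8→2→3→7→9→0 push 2
max flow = 61; residual-reachable set from 6 gives S-side
cut edges (S→T): {(1,0), (4,0), (5,0), (7,9)} total cap 61

Min-cut arcs: {(1,0), (4,0), (5,0), (7,9)} (total capacity 61)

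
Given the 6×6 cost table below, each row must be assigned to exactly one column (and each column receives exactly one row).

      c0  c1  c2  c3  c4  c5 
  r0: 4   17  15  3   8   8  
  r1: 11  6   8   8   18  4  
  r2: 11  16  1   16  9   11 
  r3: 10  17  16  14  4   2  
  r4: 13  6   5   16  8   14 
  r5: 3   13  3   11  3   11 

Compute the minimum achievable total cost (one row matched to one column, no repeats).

optimal assignment: row0→col3 (cost 3), row1→col5 (cost 4), row2→col2 (cost 1), row3→col4 (cost 4), row4→col1 (cost 6), row5→col0 (cost 3)
total = 3 + 4 + 1 + 4 + 6 + 3 = 21

Minimum assignment cost: 21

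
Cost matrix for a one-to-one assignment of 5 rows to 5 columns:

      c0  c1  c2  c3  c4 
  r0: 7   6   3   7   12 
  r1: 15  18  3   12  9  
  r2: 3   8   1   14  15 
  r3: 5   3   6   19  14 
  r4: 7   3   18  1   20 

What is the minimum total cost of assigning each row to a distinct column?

Minimum assignment cost: 19

optimal assignment: row0→col2 (cost 3), row1→col4 (cost 9), row2→col0 (cost 3), row3→col1 (cost 3), row4→col3 (cost 1)
total = 3 + 9 + 3 + 3 + 1 = 19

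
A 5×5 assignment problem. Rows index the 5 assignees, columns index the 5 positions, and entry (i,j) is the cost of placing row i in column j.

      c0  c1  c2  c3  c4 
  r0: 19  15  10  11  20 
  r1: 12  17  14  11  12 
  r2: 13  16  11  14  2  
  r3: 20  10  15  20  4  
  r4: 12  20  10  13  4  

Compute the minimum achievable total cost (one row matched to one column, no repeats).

one of 2 optimal assignments: row0→col2 (cost 10), row1→col3 (cost 11), row2→col4 (cost 2), row3→col1 (cost 10), row4→col0 (cost 12)
total = 10 + 11 + 2 + 10 + 12 = 45

Minimum assignment cost: 45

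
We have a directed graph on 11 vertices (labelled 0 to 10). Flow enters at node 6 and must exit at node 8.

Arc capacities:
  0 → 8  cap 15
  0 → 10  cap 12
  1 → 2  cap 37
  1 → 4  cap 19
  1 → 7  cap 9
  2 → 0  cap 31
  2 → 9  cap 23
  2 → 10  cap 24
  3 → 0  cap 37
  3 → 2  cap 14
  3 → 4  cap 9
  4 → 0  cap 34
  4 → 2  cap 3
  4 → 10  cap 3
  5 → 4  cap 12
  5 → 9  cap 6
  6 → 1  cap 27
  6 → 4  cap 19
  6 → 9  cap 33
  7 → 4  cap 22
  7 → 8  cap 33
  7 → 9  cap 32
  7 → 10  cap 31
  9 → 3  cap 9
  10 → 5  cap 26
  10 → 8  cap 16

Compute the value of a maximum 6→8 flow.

augment #1: 6→1→7→8 bottleneck 9, total now 9
augment #2: 6→4→0→8 bottleneck 15, total now 24
augment #3: 6→4→10→8 bottleneck 3, total now 27
augment #4: 6→1→2→10→8 bottleneck 13, total now 40

Maximum flow value: 40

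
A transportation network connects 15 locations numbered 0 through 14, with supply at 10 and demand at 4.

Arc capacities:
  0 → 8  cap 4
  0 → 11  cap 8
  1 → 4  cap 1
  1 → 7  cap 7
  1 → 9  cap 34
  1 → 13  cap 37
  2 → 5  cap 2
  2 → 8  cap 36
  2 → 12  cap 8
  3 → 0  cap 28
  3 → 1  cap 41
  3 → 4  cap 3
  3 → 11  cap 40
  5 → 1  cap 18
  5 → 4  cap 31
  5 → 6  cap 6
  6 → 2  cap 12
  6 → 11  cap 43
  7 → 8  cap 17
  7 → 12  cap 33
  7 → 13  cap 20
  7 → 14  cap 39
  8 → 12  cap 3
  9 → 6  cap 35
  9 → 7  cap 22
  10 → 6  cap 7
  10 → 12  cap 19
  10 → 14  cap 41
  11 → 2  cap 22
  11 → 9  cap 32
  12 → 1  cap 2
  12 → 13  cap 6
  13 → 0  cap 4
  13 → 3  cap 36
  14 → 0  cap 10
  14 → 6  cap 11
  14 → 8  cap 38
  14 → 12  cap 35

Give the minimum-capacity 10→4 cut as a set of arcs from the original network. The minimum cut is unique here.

Min-cut arcs: {(1,4), (2,5), (3,4)} (total capacity 6)

augment #1: 10→12→1→4 push 1
augment #2: 10→6→2→5→4 push 2
augment #3: 10→12→13→3→4 push 3
max flow = 6; residual-reachable set from 10 gives S-side
cut edges (S→T): {(1,4), (2,5), (3,4)} total cap 6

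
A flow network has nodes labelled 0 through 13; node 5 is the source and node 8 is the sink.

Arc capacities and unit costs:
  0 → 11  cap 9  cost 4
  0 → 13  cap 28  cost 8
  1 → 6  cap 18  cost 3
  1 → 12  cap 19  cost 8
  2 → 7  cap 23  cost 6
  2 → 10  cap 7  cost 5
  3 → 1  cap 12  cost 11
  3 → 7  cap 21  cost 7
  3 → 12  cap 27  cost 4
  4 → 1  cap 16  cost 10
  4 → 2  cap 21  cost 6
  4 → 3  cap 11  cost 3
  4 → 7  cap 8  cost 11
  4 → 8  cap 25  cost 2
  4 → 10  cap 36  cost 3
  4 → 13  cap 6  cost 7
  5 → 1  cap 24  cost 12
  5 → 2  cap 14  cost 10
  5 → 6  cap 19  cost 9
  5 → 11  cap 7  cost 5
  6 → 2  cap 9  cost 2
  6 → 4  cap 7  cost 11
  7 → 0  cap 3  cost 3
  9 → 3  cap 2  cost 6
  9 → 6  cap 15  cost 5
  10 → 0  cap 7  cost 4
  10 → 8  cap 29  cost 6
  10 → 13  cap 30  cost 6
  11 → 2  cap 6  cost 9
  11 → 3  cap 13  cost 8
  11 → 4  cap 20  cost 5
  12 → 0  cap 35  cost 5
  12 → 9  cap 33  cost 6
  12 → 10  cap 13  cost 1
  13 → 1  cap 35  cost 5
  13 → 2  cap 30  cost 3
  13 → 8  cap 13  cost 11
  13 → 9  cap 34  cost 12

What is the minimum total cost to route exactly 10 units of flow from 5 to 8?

shortest-cost path #1: 5→11→4→8 push 7 @ unit cost 12 (adds 84)
shortest-cost path #2: 5→2→10→8 push 3 @ unit cost 21 (adds 63)
total cost = 147

Minimum cost for 10 units: 147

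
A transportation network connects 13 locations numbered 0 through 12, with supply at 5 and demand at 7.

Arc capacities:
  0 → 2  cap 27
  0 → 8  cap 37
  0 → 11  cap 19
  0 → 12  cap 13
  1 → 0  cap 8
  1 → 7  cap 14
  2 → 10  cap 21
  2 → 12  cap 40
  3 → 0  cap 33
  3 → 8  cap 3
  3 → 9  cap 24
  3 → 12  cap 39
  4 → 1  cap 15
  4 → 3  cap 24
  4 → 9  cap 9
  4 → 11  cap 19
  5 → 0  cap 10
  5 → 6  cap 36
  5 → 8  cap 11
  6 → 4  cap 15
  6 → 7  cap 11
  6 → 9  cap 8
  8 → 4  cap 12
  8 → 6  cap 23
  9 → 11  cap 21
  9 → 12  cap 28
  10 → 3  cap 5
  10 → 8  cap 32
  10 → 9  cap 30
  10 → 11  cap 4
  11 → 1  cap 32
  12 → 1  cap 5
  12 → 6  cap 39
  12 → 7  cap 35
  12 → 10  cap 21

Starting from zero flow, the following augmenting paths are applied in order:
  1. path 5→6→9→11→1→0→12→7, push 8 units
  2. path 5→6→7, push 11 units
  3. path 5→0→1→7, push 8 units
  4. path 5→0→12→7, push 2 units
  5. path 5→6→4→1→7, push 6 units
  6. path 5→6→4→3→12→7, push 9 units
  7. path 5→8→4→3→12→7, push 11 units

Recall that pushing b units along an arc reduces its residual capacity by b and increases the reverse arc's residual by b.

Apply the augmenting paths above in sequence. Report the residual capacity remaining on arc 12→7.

Residual capacity of (12,7): 5

after path 1 (5→6→9→11→1→0→12→7, push 8): res(12,7)=27
after path 2 (5→6→7, push 11): res(12,7)=27
after path 3 (5→0→1→7, push 8): res(12,7)=27
after path 4 (5→0→12→7, push 2): res(12,7)=25
after path 5 (5→6→4→1→7, push 6): res(12,7)=25
after path 6 (5→6→4→3→12→7, push 9): res(12,7)=16
after path 7 (5→8→4→3→12→7, push 11): res(12,7)=5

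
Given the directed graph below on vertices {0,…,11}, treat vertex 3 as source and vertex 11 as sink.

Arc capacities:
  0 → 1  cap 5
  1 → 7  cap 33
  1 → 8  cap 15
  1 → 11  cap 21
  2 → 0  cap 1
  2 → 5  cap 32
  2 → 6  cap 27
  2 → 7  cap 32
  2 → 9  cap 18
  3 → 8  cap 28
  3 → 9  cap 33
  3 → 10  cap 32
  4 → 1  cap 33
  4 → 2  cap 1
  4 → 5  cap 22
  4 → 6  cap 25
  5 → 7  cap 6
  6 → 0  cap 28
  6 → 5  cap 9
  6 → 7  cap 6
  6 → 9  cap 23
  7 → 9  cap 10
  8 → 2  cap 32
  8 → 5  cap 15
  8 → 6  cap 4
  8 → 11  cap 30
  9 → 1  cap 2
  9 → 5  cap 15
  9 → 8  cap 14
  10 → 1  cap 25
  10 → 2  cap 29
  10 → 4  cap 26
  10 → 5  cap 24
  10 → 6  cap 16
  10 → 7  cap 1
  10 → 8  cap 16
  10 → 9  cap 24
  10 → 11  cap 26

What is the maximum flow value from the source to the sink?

augment #1: 3→8→11 bottleneck 28, total now 28
augment #2: 3→10→11 bottleneck 26, total now 54
augment #3: 3→9→1→11 bottleneck 2, total now 56
augment #4: 3→9→8→11 bottleneck 2, total now 58
augment #5: 3→10→1→11 bottleneck 6, total now 64
augment #6: 3→9→8→2→0→1→11 bottleneck 1, total now 65
augment #7: 3→9→8→6→0→1→11 bottleneck 4, total now 69

Maximum flow value: 69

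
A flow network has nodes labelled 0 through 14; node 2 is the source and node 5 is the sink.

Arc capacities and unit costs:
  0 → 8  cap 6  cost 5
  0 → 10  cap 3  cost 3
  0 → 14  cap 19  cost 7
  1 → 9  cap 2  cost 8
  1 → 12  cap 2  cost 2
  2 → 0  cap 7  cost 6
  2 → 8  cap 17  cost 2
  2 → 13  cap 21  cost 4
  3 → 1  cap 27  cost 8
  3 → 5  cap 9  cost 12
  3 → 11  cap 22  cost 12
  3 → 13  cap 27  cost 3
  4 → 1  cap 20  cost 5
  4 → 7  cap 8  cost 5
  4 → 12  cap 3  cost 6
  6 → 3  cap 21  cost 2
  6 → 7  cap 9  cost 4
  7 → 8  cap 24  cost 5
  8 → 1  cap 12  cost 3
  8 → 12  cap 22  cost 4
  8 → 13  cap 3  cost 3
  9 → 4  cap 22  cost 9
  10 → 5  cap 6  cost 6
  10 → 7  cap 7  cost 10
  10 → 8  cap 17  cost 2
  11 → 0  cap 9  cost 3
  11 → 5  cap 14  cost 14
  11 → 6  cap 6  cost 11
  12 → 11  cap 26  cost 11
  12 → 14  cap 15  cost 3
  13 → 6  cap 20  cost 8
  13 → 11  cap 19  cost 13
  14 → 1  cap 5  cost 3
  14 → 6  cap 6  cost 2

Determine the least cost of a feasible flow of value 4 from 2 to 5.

shortest-cost path #1: 2→0→10→5 push 3 @ unit cost 15 (adds 45)
shortest-cost path #2: 2→8→12→14→6→3→5 push 1 @ unit cost 25 (adds 25)
total cost = 70

Minimum cost for 4 units: 70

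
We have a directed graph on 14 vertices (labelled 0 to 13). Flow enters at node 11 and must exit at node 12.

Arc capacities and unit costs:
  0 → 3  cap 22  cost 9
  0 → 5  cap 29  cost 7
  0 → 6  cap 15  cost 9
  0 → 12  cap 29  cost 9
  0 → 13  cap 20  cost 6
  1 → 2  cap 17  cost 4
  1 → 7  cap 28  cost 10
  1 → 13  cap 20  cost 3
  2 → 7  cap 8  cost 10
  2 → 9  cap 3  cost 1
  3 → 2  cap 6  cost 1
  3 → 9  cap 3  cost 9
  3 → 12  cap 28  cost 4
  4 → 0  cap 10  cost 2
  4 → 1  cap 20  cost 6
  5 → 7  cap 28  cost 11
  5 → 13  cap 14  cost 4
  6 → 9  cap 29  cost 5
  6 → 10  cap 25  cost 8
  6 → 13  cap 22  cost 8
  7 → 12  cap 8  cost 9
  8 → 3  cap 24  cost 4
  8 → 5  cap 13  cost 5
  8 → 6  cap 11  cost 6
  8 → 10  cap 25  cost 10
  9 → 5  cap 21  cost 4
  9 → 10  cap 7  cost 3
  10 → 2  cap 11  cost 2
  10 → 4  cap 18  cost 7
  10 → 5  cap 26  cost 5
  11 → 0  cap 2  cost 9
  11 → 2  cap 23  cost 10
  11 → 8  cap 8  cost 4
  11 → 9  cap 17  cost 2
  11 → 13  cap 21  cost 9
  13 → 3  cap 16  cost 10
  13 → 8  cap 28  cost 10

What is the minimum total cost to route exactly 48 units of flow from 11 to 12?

Minimum cost for 48 units: 1120

shortest-cost path #1: 11→8→3→12 push 8 @ unit cost 12 (adds 96)
shortest-cost path #2: 11→0→12 push 2 @ unit cost 18 (adds 36)
shortest-cost path #3: 11→13→3→12 push 16 @ unit cost 23 (adds 368)
shortest-cost path #4: 11→9→10→4→0→12 push 7 @ unit cost 23 (adds 161)
shortest-cost path #5: 11→9→5→7→12 push 8 @ unit cost 26 (adds 208)
shortest-cost path #6: 11→13→8→3→12 push 4 @ unit cost 27 (adds 108)
shortest-cost path #7: 11→13→8→10→4→0→12 push 1 @ unit cost 47 (adds 47)
shortest-cost path #8: 11→9→5→13→8→10→4→0→12 push 2 @ unit cost 48 (adds 96)
total cost = 1120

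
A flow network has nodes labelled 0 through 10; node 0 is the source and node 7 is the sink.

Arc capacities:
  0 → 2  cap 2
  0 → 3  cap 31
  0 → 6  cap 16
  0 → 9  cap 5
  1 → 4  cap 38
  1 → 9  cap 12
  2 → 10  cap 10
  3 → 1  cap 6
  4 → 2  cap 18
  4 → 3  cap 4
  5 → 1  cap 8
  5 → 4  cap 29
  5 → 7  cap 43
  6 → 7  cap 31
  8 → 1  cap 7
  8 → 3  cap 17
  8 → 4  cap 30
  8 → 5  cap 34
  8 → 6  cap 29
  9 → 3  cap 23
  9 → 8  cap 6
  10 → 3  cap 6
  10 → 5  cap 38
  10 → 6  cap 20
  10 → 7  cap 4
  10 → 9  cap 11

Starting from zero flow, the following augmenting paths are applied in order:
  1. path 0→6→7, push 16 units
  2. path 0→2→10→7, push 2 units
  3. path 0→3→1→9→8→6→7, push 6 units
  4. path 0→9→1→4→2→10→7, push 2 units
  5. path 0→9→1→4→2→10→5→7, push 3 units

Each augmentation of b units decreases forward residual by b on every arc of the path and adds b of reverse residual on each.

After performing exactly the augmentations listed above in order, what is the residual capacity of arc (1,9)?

after path 1 (0→6→7, push 16): res(1,9)=12
after path 2 (0→2→10→7, push 2): res(1,9)=12
after path 3 (0→3→1→9→8→6→7, push 6): res(1,9)=6
after path 4 (0→9→1→4→2→10→7, push 2): res(1,9)=8
after path 5 (0→9→1→4→2→10→5→7, push 3): res(1,9)=11

Residual capacity of (1,9): 11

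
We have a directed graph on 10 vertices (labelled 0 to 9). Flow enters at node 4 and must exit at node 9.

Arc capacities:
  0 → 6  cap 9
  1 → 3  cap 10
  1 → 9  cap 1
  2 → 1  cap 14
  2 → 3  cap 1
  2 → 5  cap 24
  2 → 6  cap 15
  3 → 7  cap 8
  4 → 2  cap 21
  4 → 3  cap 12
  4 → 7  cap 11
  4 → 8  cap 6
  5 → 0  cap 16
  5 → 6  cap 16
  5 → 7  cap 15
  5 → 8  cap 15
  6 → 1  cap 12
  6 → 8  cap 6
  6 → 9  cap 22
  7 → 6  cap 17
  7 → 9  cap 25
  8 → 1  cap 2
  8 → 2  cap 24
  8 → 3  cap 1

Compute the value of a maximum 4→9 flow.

Maximum flow value: 46

augment #1: 4→7→9 bottleneck 11, total now 11
augment #2: 4→2→1→9 bottleneck 1, total now 12
augment #3: 4→2→6→9 bottleneck 15, total now 27
augment #4: 4→3→7→9 bottleneck 8, total now 35
augment #5: 4→2→5→6→9 bottleneck 5, total now 40
augment #6: 4→8→2→5→6→9 bottleneck 2, total now 42
augment #7: 4→8→2→5→7→9 bottleneck 4, total now 46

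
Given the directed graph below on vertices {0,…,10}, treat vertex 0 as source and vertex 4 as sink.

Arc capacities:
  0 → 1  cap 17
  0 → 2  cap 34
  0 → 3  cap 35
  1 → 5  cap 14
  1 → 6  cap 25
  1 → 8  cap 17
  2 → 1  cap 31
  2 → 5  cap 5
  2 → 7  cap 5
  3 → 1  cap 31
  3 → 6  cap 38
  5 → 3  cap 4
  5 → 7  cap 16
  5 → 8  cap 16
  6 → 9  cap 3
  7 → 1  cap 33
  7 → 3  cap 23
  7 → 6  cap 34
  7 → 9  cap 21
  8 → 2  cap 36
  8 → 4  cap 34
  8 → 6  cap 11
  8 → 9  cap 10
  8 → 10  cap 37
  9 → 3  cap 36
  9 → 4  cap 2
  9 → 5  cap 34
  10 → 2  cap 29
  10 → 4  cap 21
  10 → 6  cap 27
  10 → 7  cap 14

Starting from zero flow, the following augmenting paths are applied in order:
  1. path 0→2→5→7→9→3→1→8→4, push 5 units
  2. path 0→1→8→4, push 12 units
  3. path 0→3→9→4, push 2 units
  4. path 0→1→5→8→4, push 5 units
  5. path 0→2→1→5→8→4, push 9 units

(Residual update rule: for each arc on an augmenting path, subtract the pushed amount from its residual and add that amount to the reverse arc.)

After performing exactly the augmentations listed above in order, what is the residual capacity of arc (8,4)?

Residual capacity of (8,4): 3

after path 1 (0→2→5→7→9→3→1→8→4, push 5): res(8,4)=29
after path 2 (0→1→8→4, push 12): res(8,4)=17
after path 3 (0→3→9→4, push 2): res(8,4)=17
after path 4 (0→1→5→8→4, push 5): res(8,4)=12
after path 5 (0→2→1→5→8→4, push 9): res(8,4)=3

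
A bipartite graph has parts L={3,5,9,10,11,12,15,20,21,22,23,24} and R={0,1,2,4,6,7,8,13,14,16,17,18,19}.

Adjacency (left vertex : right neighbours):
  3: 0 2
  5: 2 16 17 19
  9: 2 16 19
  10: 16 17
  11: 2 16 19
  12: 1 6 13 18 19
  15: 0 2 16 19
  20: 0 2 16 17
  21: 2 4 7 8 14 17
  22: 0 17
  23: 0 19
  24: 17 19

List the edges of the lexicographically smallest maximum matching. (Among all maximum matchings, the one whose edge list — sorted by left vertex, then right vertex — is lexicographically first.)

|M| = 7 (so the lex-smallest maximum matching has 7 edges)
process left vertices in ascending order; for each, take the smallest-labelled available neighbour that still permits 7 edges overall, or leave it unmatched if none does
lex-smallest matching: {3-0, 5-2, 9-16, 10-17, 11-19, 12-1, 21-4}

Lex-smallest maximum matching: {(3,0), (5,2), (9,16), (10,17), (11,19), (12,1), (21,4)}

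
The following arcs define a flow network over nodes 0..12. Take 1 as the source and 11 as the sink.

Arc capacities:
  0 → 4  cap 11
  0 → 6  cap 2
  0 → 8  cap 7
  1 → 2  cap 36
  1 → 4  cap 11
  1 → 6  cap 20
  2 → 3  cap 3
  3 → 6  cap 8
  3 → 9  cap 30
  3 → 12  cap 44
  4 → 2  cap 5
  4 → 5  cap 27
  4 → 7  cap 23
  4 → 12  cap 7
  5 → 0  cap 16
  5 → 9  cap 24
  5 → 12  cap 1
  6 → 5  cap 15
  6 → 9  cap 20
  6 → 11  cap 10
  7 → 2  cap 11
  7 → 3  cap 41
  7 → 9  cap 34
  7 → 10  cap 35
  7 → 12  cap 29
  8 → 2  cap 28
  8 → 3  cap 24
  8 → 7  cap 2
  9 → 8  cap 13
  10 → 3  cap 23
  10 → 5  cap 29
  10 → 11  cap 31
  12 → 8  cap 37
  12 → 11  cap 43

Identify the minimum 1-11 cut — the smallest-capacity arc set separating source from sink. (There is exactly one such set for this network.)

augment #1: 1→6→11 push 10
augment #2: 1→4→12→11 push 7
augment #3: 1→2→3→12→11 push 3
augment #4: 1→4→5→12→11 push 1
augment #5: 1→4→7→10→11 push 3
augment #6: 1→6→5→4→7→10→11 push 1
augment #7: 1→6→9→8→3→12→11 push 9
max flow = 34; residual-reachable set from 1 gives S-side
cut edges (S→T): {(1,4), (1,6), (2,3)} total cap 34

Min-cut arcs: {(1,4), (1,6), (2,3)} (total capacity 34)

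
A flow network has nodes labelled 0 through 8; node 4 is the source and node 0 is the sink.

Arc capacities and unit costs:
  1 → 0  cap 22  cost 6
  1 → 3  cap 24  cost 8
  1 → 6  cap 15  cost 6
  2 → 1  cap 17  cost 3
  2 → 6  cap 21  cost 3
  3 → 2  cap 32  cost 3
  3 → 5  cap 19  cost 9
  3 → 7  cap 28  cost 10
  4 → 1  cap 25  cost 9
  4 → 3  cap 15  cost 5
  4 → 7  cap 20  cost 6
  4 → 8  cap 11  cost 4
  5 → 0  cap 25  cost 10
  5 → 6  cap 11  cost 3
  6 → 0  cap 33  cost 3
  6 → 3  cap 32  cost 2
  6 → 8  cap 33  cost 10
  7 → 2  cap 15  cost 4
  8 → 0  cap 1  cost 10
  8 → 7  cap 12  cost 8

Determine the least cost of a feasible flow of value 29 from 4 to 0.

shortest-cost path #1: 4→8→0 push 1 @ unit cost 14 (adds 14)
shortest-cost path #2: 4→3→2→6→0 push 15 @ unit cost 14 (adds 210)
shortest-cost path #3: 4→1→0 push 13 @ unit cost 15 (adds 195)
total cost = 419

Minimum cost for 29 units: 419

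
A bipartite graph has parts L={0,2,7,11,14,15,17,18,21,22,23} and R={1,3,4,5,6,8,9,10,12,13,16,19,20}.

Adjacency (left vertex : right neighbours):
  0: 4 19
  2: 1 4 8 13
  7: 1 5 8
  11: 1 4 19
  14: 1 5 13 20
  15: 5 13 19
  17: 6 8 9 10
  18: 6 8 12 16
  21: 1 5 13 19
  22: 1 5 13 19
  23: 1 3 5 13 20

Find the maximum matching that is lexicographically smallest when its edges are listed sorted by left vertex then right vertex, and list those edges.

|M| = 10 (so the lex-smallest maximum matching has 10 edges)
process left vertices in ascending order; for each, take the smallest-labelled available neighbour that still permits 10 edges overall, or leave it unmatched if none does
lex-smallest matching: {0-4, 2-1, 7-8, 11-19, 14-20, 15-5, 17-6, 18-12, 21-13, 23-3}

Lex-smallest maximum matching: {(0,4), (2,1), (7,8), (11,19), (14,20), (15,5), (17,6), (18,12), (21,13), (23,3)}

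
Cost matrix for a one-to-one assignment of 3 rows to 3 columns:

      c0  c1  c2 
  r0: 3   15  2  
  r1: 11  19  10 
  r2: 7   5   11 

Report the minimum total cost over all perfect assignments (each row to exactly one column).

Minimum assignment cost: 18

one of 2 optimal assignments: row0→col0 (cost 3), row1→col2 (cost 10), row2→col1 (cost 5)
total = 3 + 10 + 5 = 18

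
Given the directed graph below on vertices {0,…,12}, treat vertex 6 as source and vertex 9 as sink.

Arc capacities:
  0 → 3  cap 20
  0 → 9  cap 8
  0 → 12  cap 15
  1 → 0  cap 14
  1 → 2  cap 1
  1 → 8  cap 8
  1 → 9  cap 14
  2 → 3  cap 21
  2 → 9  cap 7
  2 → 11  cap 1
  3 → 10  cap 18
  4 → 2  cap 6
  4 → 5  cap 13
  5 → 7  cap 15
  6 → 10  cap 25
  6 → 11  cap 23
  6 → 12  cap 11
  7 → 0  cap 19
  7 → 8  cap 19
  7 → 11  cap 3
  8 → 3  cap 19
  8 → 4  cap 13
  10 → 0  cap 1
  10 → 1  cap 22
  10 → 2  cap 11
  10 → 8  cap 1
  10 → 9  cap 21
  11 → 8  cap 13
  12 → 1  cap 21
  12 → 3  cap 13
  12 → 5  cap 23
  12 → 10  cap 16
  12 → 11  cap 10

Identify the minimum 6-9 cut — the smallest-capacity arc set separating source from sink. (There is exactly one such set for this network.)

Min-cut arcs: {(6,10), (6,12), (11,8)} (total capacity 49)

augment #1: 6→10→9 push 21
augment #2: 6→10→0→9 push 1
augment #3: 6→10→1→9 push 3
augment #4: 6→12→1→9 push 11
augment #5: 6→11→8→4→2→9 push 6
augment #6: 6→11→8→3→10→2→9 push 1
augment #7: 6→11→8→3→10→1→0→9 push 6
max flow = 49; residual-reachable set from 6 gives S-side
cut edges (S→T): {(6,10), (6,12), (11,8)} total cap 49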